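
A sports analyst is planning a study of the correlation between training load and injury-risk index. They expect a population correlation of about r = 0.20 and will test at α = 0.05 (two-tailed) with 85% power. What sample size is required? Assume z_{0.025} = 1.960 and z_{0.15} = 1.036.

Fisher's z: C = ½·ln((1+r)/(1−r)) = ½·ln(1.5000) = 0.2027.
n = ((z_{α/2} + z_β)/C)² + 3.
(1.960 + 1.036) / 0.2027 = 2.996 / 0.2027 = 14.780.
n = 14.780² + 3 = 218.46 + 3 = 221.5.
Round up.

n = 222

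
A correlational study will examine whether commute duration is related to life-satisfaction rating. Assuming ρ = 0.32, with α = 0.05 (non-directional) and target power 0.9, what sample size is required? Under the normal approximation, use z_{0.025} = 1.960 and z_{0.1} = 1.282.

Fisher's z: C = ½·ln((1+r)/(1−r)) = ½·ln(1.9412) = 0.3316.
n = ((z_{α/2} + z_β)/C)² + 3.
(1.960 + 1.282) / 0.3316 = 3.242 / 0.3316 = 9.777.
n = 9.777² + 3 = 95.59 + 3 = 98.6.
Round up.

n = 99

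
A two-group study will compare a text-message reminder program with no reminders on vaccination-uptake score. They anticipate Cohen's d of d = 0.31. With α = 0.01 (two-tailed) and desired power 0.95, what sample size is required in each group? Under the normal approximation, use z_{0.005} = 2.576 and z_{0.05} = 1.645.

n = 371 per group

For two independent groups with equal n: n = 2·((z_{α/2} + z_β) / d)².
z_{α/2} + z_β = 2.576 + 1.645 = 4.221.
n = 2 × (4.221 / 0.31)² = 2 × 13.616² = 2 × 185.40 = 370.8.
Round up to the next whole participant.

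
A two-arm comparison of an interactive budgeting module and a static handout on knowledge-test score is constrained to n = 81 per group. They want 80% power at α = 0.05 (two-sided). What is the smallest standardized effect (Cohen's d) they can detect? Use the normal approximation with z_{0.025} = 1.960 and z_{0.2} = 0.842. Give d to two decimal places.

For two independent groups of n = 81 each: d_min = (z_{α/2} + z_β)·√(2/n).
z-sum = 1.960 + 0.842 = 2.802.
d_min = 2.802 × √(2/81) = 2.802 × 0.1571 = 0.440.

d_min ≈ 0.44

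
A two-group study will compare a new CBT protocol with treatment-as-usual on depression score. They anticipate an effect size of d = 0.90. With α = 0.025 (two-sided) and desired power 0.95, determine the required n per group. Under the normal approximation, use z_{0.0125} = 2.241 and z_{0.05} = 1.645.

For two independent groups with equal n: n = 2·((z_{α/2} + z_β) / d)².
z_{α/2} + z_β = 2.241 + 1.645 = 3.886.
n = 2 × (3.886 / 0.90)² = 2 × 4.318² = 2 × 18.64 = 37.3.
Round up to the next whole participant.

n = 38 per group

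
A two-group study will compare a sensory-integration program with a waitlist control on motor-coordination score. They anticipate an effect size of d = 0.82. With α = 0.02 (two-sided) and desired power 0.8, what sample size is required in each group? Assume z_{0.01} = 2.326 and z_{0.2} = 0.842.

For two independent groups with equal n: n = 2·((z_{α/2} + z_β) / d)².
z_{α/2} + z_β = 2.326 + 0.842 = 3.168.
n = 2 × (3.168 / 0.82)² = 2 × 3.863² = 2 × 14.93 = 29.9.
Round up to the next whole participant.

n = 30 per group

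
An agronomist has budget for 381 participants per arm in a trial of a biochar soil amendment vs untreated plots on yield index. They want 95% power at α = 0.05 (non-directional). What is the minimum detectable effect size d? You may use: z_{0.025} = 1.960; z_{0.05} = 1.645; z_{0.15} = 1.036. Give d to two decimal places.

For two independent groups of n = 381 each: d_min = (z_{α/2} + z_β)·√(2/n).
z-sum = 1.960 + 1.645 = 3.605.
d_min = 3.605 × √(2/381) = 3.605 × 0.0725 = 0.261.

d_min ≈ 0.26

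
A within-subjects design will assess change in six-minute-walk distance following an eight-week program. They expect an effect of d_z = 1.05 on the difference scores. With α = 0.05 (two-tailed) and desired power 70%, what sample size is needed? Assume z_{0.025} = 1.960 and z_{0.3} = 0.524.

For a paired (one-sample on differences) test: n = ((z_{α/2} + z_β) / d)².
z_{α/2} + z_β = 1.960 + 0.524 = 2.484.
n = (2.484 / 1.05)² = 2.366² = 5.60.
Round up.

n = 6 pairs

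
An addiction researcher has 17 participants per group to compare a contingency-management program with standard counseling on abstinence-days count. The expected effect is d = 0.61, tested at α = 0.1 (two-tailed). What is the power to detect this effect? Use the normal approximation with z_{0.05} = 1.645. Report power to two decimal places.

power ≈ 0.55

For two equal groups, power = Φ(d·√(n/2) − z_{α/2}).
d·√(n/2) = 0.61 × √(17/2) = 0.61 × 2.915 = 1.778.
z_β = 1.778 − 1.645 = 0.133.
Power = Φ(0.133) = 0.553.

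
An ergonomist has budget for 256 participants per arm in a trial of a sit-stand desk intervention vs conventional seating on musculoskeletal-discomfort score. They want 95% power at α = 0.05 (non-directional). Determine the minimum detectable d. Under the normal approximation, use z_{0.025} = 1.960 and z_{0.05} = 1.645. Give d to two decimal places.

d_min ≈ 0.32

For two independent groups of n = 256 each: d_min = (z_{α/2} + z_β)·√(2/n).
z-sum = 1.960 + 1.645 = 3.605.
d_min = 3.605 × √(2/256) = 3.605 × 0.0884 = 0.319.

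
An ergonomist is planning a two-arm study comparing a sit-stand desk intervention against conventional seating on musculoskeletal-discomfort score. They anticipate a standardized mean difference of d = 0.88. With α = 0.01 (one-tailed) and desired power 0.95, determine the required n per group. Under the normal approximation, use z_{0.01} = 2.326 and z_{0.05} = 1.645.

n = 41 per group

For two independent groups with equal n: n = 2·((z_{α} + z_β) / d)².
z_{α} + z_β = 2.326 + 1.645 = 3.971.
n = 2 × (3.971 / 0.88)² = 2 × 4.513² = 2 × 20.36 = 40.7.
Round up to the next whole participant.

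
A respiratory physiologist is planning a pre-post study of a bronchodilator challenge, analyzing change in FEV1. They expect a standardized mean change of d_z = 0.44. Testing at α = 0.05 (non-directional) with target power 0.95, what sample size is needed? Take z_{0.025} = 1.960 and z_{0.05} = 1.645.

n = 68 pairs

For a paired (one-sample on differences) test: n = ((z_{α/2} + z_β) / d)².
z_{α/2} + z_β = 1.960 + 1.645 = 3.605.
n = (3.605 / 0.44)² = 8.193² = 67.13.
Round up.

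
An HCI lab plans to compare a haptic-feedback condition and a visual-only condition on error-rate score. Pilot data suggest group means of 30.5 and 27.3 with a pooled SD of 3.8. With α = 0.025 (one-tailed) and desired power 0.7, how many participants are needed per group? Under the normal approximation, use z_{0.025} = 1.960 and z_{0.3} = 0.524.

n = 18 per group

Cohen's d = |M₁ − M₂| / SD_pooled = |30.5 − 27.3| / 3.8 = 3.2 / 3.8 = 0.842.
For two independent groups with equal n: n = 2·((z_{α} + z_β) / d)².
z_{α} + z_β = 1.960 + 0.524 = 2.484.
n = 2 × (2.484 / 0.842)² = 2 × 2.950² = 2 × 8.70 = 17.4.
Round up to the next whole participant.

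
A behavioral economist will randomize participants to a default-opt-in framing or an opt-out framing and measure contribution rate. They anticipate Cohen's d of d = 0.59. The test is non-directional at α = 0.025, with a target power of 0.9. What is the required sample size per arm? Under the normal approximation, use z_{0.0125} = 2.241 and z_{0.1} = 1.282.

n = 72 per group

For two independent groups with equal n: n = 2·((z_{α/2} + z_β) / d)².
z_{α/2} + z_β = 2.241 + 1.282 = 3.523.
n = 2 × (3.523 / 0.59)² = 2 × 5.971² = 2 × 35.66 = 71.3.
Round up to the next whole participant.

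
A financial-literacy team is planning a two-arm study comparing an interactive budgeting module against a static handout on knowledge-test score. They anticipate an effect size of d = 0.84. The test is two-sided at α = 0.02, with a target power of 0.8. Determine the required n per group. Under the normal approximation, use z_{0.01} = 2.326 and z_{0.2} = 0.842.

n = 29 per group

For two independent groups with equal n: n = 2·((z_{α/2} + z_β) / d)².
z_{α/2} + z_β = 2.326 + 0.842 = 3.168.
n = 2 × (3.168 / 0.84)² = 2 × 3.771² = 2 × 14.22 = 28.4.
Round up to the next whole participant.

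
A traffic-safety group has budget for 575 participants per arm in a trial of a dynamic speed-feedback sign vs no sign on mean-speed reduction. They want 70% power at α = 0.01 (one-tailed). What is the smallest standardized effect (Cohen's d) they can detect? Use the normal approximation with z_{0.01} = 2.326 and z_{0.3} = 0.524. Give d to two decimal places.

d_min ≈ 0.17

For two independent groups of n = 575 each: d_min = (z_{α} + z_β)·√(2/n).
z-sum = 2.326 + 0.524 = 2.850.
d_min = 2.850 × √(2/575) = 2.850 × 0.0590 = 0.168.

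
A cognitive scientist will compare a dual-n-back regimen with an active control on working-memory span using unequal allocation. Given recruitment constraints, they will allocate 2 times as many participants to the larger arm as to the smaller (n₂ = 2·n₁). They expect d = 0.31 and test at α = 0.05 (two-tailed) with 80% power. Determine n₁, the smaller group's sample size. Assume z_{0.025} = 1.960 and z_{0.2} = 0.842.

n₁ = 123

With allocation ratio k = n₂/n₁ = 2, Var(x̄₁−x̄₂) = σ²(1/n₁ + 1/(k·n₁)) = σ²·(k+1)/(k·n₁).
So n₁ = (1 + 1/k)·((z_{α/2} + z_β)/d)² = 1.500 × (2.802/0.31)².
n₁ = 1.500 × 81.70 = 122.5.
Round up: n₁ = 123, giving n₂ = 2 × 123 = 246.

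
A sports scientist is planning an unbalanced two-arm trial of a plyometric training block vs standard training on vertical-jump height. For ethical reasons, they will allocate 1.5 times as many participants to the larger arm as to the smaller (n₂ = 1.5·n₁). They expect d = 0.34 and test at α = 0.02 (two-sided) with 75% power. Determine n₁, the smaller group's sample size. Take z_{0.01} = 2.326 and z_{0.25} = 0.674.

With allocation ratio k = n₂/n₁ = 1.5, Var(x̄₁−x̄₂) = σ²(1/n₁ + 1/(k·n₁)) = σ²·(k+1)/(k·n₁).
So n₁ = (1 + 1/k)·((z_{α/2} + z_β)/d)² = 1.667 × (3.000/0.34)².
n₁ = 1.667 × 77.85 = 129.8.
Round up: n₁ = 130, giving n₂ = 1.5 × 130 = 195.

n₁ = 130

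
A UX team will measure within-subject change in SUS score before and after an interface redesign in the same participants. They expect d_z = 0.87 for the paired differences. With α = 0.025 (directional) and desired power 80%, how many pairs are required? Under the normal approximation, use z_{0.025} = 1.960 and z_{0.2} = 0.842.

For a paired (one-sample on differences) test: n = ((z_{α} + z_β) / d)².
z_{α} + z_β = 1.960 + 0.842 = 2.802.
n = (2.802 / 0.87)² = 3.221² = 10.37.
Round up.

n = 11 pairs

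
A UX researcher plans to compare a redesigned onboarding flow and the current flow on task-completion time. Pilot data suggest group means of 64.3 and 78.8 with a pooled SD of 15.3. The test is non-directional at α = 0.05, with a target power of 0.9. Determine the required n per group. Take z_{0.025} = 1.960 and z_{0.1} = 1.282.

n = 24 per group

Cohen's d = |M₁ − M₂| / SD_pooled = |64.3 − 78.8| / 15.3 = 14.5 / 15.3 = 0.948.
For two independent groups with equal n: n = 2·((z_{α/2} + z_β) / d)².
z_{α/2} + z_β = 1.960 + 1.282 = 3.242.
n = 2 × (3.242 / 0.948)² = 2 × 3.420² = 2 × 11.70 = 23.4.
Round up to the next whole participant.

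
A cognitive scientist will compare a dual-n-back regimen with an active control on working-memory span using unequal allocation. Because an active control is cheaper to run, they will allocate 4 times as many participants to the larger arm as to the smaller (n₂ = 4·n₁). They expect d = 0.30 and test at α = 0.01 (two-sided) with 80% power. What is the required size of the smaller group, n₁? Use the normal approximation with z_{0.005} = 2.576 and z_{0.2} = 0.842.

With allocation ratio k = n₂/n₁ = 4, Var(x̄₁−x̄₂) = σ²(1/n₁ + 1/(k·n₁)) = σ²·(k+1)/(k·n₁).
So n₁ = (1 + 1/k)·((z_{α/2} + z_β)/d)² = 1.250 × (3.418/0.30)².
n₁ = 1.250 × 129.81 = 162.3.
Round up: n₁ = 163, giving n₂ = 4 × 163 = 652.

n₁ = 163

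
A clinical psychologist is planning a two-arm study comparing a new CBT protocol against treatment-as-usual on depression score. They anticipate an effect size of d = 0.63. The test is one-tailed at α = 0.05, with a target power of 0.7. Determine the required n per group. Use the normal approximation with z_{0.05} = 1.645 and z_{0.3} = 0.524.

For two independent groups with equal n: n = 2·((z_{α} + z_β) / d)².
z_{α} + z_β = 1.645 + 0.524 = 2.169.
n = 2 × (2.169 / 0.63)² = 2 × 3.443² = 2 × 11.85 = 23.7.
Round up to the next whole participant.

n = 24 per group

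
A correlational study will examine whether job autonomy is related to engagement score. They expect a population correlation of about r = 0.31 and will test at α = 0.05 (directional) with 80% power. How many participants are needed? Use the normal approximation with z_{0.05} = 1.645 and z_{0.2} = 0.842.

n = 64

Fisher's z: C = ½·ln((1+r)/(1−r)) = ½·ln(1.8986) = 0.3205.
n = ((z_{α} + z_β)/C)² + 3.
(1.645 + 0.842) / 0.3205 = 2.487 / 0.3205 = 7.760.
n = 7.760² + 3 = 60.21 + 3 = 63.2.
Round up.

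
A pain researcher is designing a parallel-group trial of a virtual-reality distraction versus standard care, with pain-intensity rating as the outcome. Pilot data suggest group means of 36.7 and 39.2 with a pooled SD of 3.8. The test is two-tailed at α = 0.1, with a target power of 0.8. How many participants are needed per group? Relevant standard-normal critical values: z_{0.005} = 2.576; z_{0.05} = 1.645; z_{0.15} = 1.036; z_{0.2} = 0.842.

Cohen's d = |M₁ − M₂| / SD_pooled = |36.7 − 39.2| / 3.8 = 2.5 / 3.8 = 0.658.
For two independent groups with equal n: n = 2·((z_{α/2} + z_β) / d)².
z_{α/2} + z_β = 1.645 + 0.842 = 2.487.
n = 2 × (2.487 / 0.658)² = 2 × 3.780² = 2 × 14.29 = 28.6.
Round up to the next whole participant.

n = 29 per group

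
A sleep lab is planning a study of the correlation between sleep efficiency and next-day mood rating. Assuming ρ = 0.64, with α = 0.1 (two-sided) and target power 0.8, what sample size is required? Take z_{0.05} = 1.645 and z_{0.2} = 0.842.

Fisher's z: C = ½·ln((1+r)/(1−r)) = ½·ln(4.5556) = 0.7582.
n = ((z_{α/2} + z_β)/C)² + 3.
(1.645 + 0.842) / 0.7582 = 2.487 / 0.7582 = 3.280.
n = 3.280² + 3 = 10.76 + 3 = 13.8.
Round up.

n = 14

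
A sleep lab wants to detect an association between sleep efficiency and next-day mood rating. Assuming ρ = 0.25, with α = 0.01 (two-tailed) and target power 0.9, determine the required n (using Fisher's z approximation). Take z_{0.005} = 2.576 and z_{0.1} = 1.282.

n = 232

Fisher's z: C = ½·ln((1+r)/(1−r)) = ½·ln(1.6667) = 0.2554.
n = ((z_{α/2} + z_β)/C)² + 3.
(2.576 + 1.282) / 0.2554 = 3.858 / 0.2554 = 15.106.
n = 15.106² + 3 = 228.18 + 3 = 231.2.
Round up.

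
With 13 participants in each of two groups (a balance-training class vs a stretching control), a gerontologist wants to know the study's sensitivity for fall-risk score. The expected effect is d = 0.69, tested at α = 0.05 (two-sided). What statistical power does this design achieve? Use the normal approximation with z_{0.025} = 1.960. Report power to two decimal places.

For two equal groups, power = Φ(d·√(n/2) − z_{α/2}).
d·√(n/2) = 0.69 × √(13/2) = 0.69 × 2.550 = 1.759.
z_β = 1.759 − 1.960 = -0.201.
Power = Φ(-0.201) = 0.420.

power ≈ 0.42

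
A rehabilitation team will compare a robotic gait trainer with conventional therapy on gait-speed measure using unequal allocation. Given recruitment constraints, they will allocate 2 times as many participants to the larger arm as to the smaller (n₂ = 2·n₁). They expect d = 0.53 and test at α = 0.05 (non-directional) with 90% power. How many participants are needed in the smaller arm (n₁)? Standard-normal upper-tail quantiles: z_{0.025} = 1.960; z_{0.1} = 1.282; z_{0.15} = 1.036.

n₁ = 57

With allocation ratio k = n₂/n₁ = 2, Var(x̄₁−x̄₂) = σ²(1/n₁ + 1/(k·n₁)) = σ²·(k+1)/(k·n₁).
So n₁ = (1 + 1/k)·((z_{α/2} + z_β)/d)² = 1.500 × (3.242/0.53)².
n₁ = 1.500 × 37.42 = 56.1.
Round up: n₁ = 57, giving n₂ = 2 × 57 = 114.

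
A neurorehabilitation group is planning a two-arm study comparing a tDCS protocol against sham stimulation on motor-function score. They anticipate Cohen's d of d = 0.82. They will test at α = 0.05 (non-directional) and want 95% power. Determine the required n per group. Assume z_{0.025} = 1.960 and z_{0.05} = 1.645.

n = 39 per group

For two independent groups with equal n: n = 2·((z_{α/2} + z_β) / d)².
z_{α/2} + z_β = 1.960 + 1.645 = 3.605.
n = 2 × (3.605 / 0.82)² = 2 × 4.396² = 2 × 19.33 = 38.7.
Round up to the next whole participant.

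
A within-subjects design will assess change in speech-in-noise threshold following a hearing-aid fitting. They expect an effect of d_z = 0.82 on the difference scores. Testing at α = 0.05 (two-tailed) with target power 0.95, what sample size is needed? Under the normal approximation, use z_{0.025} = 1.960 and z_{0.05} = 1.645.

For a paired (one-sample on differences) test: n = ((z_{α/2} + z_β) / d)².
z_{α/2} + z_β = 1.960 + 1.645 = 3.605.
n = (3.605 / 0.82)² = 4.396² = 19.33.
Round up.

n = 20 pairs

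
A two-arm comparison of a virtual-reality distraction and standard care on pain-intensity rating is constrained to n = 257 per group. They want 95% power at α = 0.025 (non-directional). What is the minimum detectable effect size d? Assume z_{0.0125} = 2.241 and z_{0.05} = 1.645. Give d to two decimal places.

d_min ≈ 0.34

For two independent groups of n = 257 each: d_min = (z_{α/2} + z_β)·√(2/n).
z-sum = 2.241 + 1.645 = 3.886.
d_min = 3.886 × √(2/257) = 3.886 × 0.0882 = 0.343.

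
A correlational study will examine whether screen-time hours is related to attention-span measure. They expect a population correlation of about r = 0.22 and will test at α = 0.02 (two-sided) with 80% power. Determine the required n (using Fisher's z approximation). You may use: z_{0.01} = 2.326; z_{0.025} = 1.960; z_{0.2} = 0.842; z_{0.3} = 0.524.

Fisher's z: C = ½·ln((1+r)/(1−r)) = ½·ln(1.5641) = 0.2237.
n = ((z_{α/2} + z_β)/C)² + 3.
(2.326 + 0.842) / 0.2237 = 3.168 / 0.2237 = 14.162.
n = 14.162² + 3 = 200.56 + 3 = 203.6.
Round up.

n = 204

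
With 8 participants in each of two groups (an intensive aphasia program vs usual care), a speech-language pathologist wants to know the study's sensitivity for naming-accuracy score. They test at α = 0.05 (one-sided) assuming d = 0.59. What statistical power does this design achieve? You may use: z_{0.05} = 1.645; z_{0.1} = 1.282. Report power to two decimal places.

For two equal groups, power = Φ(d·√(n/2) − z_{α}).
d·√(n/2) = 0.59 × √(8/2) = 0.59 × 2.000 = 1.180.
z_β = 1.180 − 1.645 = -0.465.
Power = Φ(-0.465) = 0.321.

power ≈ 0.32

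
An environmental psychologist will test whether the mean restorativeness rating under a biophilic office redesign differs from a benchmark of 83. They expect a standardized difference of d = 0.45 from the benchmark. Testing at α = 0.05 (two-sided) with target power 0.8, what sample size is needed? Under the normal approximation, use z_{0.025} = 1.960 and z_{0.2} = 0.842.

For a one-sample test: n = ((z_{α/2} + z_β) / d)².
z_{α/2} + z_β = 1.960 + 0.842 = 2.802.
n = (2.802 / 0.45)² = 6.227² = 38.77.
Round up.

n = 39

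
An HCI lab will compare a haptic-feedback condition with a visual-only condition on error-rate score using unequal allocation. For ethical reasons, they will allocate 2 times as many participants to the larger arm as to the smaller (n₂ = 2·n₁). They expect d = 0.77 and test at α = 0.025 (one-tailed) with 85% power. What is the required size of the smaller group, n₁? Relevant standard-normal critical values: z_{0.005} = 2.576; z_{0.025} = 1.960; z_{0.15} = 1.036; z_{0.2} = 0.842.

n₁ = 23

With allocation ratio k = n₂/n₁ = 2, Var(x̄₁−x̄₂) = σ²(1/n₁ + 1/(k·n₁)) = σ²·(k+1)/(k·n₁).
So n₁ = (1 + 1/k)·((z_{α} + z_β)/d)² = 1.500 × (2.996/0.77)².
n₁ = 1.500 × 15.14 = 22.7.
Round up: n₁ = 23, giving n₂ = 2 × 23 = 46.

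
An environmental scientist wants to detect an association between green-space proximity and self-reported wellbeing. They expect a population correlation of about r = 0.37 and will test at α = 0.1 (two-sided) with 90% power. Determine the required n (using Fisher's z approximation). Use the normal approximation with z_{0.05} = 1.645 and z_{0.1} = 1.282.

n = 60

Fisher's z: C = ½·ln((1+r)/(1−r)) = ½·ln(2.1746) = 0.3884.
n = ((z_{α/2} + z_β)/C)² + 3.
(1.645 + 1.282) / 0.3884 = 2.927 / 0.3884 = 7.536.
n = 7.536² + 3 = 56.79 + 3 = 59.8.
Round up.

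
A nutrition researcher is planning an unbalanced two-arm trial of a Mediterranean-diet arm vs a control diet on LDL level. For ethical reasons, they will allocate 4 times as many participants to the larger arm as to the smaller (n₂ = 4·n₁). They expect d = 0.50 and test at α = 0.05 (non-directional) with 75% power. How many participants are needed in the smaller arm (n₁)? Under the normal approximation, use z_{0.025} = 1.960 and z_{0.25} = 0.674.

With allocation ratio k = n₂/n₁ = 4, Var(x̄₁−x̄₂) = σ²(1/n₁ + 1/(k·n₁)) = σ²·(k+1)/(k·n₁).
So n₁ = (1 + 1/k)·((z_{α/2} + z_β)/d)² = 1.250 × (2.634/0.50)².
n₁ = 1.250 × 27.75 = 34.7.
Round up: n₁ = 35, giving n₂ = 4 × 35 = 140.

n₁ = 35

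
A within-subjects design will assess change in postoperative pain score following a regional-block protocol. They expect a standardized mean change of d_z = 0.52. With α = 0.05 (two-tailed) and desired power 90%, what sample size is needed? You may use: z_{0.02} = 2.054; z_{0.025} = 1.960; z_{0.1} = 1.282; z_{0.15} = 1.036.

n = 39 pairs

For a paired (one-sample on differences) test: n = ((z_{α/2} + z_β) / d)².
z_{α/2} + z_β = 1.960 + 1.282 = 3.242.
n = (3.242 / 0.52)² = 6.235² = 38.87.
Round up.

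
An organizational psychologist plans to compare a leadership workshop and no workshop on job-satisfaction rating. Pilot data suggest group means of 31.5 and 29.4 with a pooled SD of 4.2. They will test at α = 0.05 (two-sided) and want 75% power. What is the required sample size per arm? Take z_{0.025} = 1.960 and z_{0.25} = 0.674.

Cohen's d = |M₁ − M₂| / SD_pooled = |31.5 − 29.4| / 4.2 = 2.1 / 4.2 = 0.500.
For two independent groups with equal n: n = 2·((z_{α/2} + z_β) / d)².
z_{α/2} + z_β = 1.960 + 0.674 = 2.634.
n = 2 × (2.634 / 0.500)² = 2 × 5.268² = 2 × 27.75 = 55.5.
Round up to the next whole participant.

n = 56 per group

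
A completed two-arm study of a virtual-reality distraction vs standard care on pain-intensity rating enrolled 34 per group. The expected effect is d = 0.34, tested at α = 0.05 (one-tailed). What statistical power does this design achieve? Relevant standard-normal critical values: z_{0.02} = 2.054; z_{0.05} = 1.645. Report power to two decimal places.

For two equal groups, power = Φ(d·√(n/2) − z_{α}).
d·√(n/2) = 0.34 × √(34/2) = 0.34 × 4.123 = 1.402.
z_β = 1.402 − 1.645 = -0.243.
Power = Φ(-0.243) = 0.404.

power ≈ 0.40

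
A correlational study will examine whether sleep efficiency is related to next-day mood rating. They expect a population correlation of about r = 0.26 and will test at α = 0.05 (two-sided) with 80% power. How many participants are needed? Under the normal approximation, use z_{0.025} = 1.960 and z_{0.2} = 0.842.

Fisher's z: C = ½·ln((1+r)/(1−r)) = ½·ln(1.7027) = 0.2661.
n = ((z_{α/2} + z_β)/C)² + 3.
(1.960 + 0.842) / 0.2661 = 2.802 / 0.2661 = 10.530.
n = 10.530² + 3 = 110.88 + 3 = 113.9.
Round up.

n = 114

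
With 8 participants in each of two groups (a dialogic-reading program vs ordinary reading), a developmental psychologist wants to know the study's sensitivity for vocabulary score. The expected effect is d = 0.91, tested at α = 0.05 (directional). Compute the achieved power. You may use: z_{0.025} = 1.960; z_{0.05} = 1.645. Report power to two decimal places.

For two equal groups, power = Φ(d·√(n/2) − z_{α}).
d·√(n/2) = 0.91 × √(8/2) = 0.91 × 2.000 = 1.820.
z_β = 1.820 − 1.645 = 0.175.
Power = Φ(0.175) = 0.569.

power ≈ 0.57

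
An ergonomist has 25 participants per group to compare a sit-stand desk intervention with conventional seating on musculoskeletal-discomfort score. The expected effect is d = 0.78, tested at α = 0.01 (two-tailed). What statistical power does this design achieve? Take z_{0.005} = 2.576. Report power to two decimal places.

power ≈ 0.57

For two equal groups, power = Φ(d·√(n/2) − z_{α/2}).
d·√(n/2) = 0.78 × √(25/2) = 0.78 × 3.536 = 2.758.
z_β = 2.758 − 2.576 = 0.182.
Power = Φ(0.182) = 0.572.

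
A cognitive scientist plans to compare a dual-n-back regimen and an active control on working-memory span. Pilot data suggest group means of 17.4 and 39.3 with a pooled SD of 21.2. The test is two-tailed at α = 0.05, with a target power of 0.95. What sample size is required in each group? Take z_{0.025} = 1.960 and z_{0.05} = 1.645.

Cohen's d = |M₁ − M₂| / SD_pooled = |17.4 − 39.3| / 21.2 = 21.9 / 21.2 = 1.033.
For two independent groups with equal n: n = 2·((z_{α/2} + z_β) / d)².
z_{α/2} + z_β = 1.960 + 1.645 = 3.605.
n = 2 × (3.605 / 1.033)² = 2 × 3.490² = 2 × 12.18 = 24.4.
Round up to the next whole participant.

n = 25 per group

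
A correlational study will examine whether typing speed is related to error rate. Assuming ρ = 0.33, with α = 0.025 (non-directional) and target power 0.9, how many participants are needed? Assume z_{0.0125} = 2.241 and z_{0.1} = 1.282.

n = 109

Fisher's z: C = ½·ln((1+r)/(1−r)) = ½·ln(1.9851) = 0.3428.
n = ((z_{α/2} + z_β)/C)² + 3.
(2.241 + 1.282) / 0.3428 = 3.523 / 0.3428 = 10.277.
n = 10.277² + 3 = 105.62 + 3 = 108.6.
Round up.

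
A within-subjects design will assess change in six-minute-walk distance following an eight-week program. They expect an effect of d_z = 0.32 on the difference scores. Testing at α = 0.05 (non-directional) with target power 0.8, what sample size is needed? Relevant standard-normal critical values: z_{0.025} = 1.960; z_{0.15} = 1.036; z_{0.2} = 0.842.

For a paired (one-sample on differences) test: n = ((z_{α/2} + z_β) / d)².
z_{α/2} + z_β = 1.960 + 0.842 = 2.802.
n = (2.802 / 0.32)² = 8.756² = 76.67.
Round up.

n = 77 pairs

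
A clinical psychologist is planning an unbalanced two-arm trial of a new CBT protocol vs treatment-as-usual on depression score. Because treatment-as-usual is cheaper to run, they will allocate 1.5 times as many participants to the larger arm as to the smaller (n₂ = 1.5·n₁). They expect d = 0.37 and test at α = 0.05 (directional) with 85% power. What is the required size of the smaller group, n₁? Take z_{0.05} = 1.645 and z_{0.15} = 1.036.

With allocation ratio k = n₂/n₁ = 1.5, Var(x̄₁−x̄₂) = σ²(1/n₁ + 1/(k·n₁)) = σ²·(k+1)/(k·n₁).
So n₁ = (1 + 1/k)·((z_{α} + z_β)/d)² = 1.667 × (2.681/0.37)².
n₁ = 1.667 × 52.50 = 87.5.
Round up: n₁ = 88, giving n₂ = 1.5 × 88 = 132.

n₁ = 88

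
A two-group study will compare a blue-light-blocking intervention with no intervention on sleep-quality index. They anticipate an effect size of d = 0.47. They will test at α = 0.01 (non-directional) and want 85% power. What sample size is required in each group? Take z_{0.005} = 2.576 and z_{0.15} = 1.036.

For two independent groups with equal n: n = 2·((z_{α/2} + z_β) / d)².
z_{α/2} + z_β = 2.576 + 1.036 = 3.612.
n = 2 × (3.612 / 0.47)² = 2 × 7.685² = 2 × 59.06 = 118.1.
Round up to the next whole participant.

n = 119 per group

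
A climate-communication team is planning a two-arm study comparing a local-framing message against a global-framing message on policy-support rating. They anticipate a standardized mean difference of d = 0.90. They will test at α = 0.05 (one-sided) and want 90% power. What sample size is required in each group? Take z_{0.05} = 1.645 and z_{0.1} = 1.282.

For two independent groups with equal n: n = 2·((z_{α} + z_β) / d)².
z_{α} + z_β = 1.645 + 1.282 = 2.927.
n = 2 × (2.927 / 0.90)² = 2 × 3.252² = 2 × 10.58 = 21.2.
Round up to the next whole participant.

n = 22 per group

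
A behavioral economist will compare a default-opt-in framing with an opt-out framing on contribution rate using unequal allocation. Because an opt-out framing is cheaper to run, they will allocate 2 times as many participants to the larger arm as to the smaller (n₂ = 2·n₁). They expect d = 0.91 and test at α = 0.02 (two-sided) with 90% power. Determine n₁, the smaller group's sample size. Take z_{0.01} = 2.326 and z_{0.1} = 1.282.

n₁ = 24

With allocation ratio k = n₂/n₁ = 2, Var(x̄₁−x̄₂) = σ²(1/n₁ + 1/(k·n₁)) = σ²·(k+1)/(k·n₁).
So n₁ = (1 + 1/k)·((z_{α/2} + z_β)/d)² = 1.500 × (3.608/0.91)².
n₁ = 1.500 × 15.72 = 23.6.
Round up: n₁ = 24, giving n₂ = 2 × 24 = 48.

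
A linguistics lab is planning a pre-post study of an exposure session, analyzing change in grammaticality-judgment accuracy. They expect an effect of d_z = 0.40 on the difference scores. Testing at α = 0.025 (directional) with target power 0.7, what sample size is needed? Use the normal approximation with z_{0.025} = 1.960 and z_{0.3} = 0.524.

For a paired (one-sample on differences) test: n = ((z_{α} + z_β) / d)².
z_{α} + z_β = 1.960 + 0.524 = 2.484.
n = (2.484 / 0.40)² = 6.210² = 38.56.
Round up.

n = 39 pairs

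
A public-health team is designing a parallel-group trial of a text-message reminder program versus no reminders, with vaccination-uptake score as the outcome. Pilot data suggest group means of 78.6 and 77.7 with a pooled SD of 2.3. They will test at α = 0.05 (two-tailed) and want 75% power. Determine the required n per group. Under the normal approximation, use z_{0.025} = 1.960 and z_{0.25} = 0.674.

n = 91 per group

Cohen's d = |M₁ − M₂| / SD_pooled = |78.6 − 77.7| / 2.3 = 0.9 / 2.3 = 0.391.
For two independent groups with equal n: n = 2·((z_{α/2} + z_β) / d)².
z_{α/2} + z_β = 1.960 + 0.674 = 2.634.
n = 2 × (2.634 / 0.391)² = 2 × 6.737² = 2 × 45.38 = 90.8.
Round up to the next whole participant.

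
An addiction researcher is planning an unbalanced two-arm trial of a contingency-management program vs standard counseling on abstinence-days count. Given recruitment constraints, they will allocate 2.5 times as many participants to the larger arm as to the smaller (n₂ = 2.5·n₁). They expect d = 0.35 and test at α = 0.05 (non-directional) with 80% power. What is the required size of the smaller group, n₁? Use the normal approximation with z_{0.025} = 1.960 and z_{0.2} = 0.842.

n₁ = 90

With allocation ratio k = n₂/n₁ = 2.5, Var(x̄₁−x̄₂) = σ²(1/n₁ + 1/(k·n₁)) = σ²·(k+1)/(k·n₁).
So n₁ = (1 + 1/k)·((z_{α/2} + z_β)/d)² = 1.400 × (2.802/0.35)².
n₁ = 1.400 × 64.09 = 89.7.
Round up: n₁ = 90, giving n₂ = 2.5 × 90 = 225.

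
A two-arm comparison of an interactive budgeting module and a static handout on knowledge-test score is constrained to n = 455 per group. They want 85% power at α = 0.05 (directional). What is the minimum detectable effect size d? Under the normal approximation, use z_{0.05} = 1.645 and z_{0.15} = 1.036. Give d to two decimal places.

For two independent groups of n = 455 each: d_min = (z_{α} + z_β)·√(2/n).
z-sum = 1.645 + 1.036 = 2.681.
d_min = 2.681 × √(2/455) = 2.681 × 0.0663 = 0.178.

d_min ≈ 0.18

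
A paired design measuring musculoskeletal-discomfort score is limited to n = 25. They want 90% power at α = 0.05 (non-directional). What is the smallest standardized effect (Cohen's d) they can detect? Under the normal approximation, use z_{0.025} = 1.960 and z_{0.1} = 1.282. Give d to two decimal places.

For a single sample (or paired design) of n = 25: d_min = (z_{α/2} + z_β)/√n.
z-sum = 1.960 + 1.282 = 3.242.
d_min = 3.242 / √25 = 3.242 / 5.000 = 0.648.

d_min ≈ 0.65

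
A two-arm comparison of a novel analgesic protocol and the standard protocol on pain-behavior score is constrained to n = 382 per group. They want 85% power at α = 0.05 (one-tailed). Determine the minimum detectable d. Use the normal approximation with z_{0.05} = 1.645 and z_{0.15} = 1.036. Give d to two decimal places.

For two independent groups of n = 382 each: d_min = (z_{α} + z_β)·√(2/n).
z-sum = 1.645 + 1.036 = 2.681.
d_min = 2.681 × √(2/382) = 2.681 × 0.0724 = 0.194.

d_min ≈ 0.19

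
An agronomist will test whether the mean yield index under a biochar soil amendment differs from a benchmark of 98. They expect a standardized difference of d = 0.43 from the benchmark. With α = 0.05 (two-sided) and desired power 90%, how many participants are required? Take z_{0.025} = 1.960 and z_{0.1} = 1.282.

n = 57

For a one-sample test: n = ((z_{α/2} + z_β) / d)².
z_{α/2} + z_β = 1.960 + 1.282 = 3.242.
n = (3.242 / 0.43)² = 7.540² = 56.84.
Round up.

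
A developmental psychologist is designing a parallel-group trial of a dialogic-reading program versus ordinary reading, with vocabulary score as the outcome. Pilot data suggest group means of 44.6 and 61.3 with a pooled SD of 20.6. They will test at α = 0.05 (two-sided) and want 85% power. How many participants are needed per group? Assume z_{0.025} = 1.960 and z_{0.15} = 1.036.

n = 28 per group

Cohen's d = |M₁ − M₂| / SD_pooled = |44.6 − 61.3| / 20.6 = 16.7 / 20.6 = 0.811.
For two independent groups with equal n: n = 2·((z_{α/2} + z_β) / d)².
z_{α/2} + z_β = 1.960 + 1.036 = 2.996.
n = 2 × (2.996 / 0.811)² = 2 × 3.694² = 2 × 13.65 = 27.3.
Round up to the next whole participant.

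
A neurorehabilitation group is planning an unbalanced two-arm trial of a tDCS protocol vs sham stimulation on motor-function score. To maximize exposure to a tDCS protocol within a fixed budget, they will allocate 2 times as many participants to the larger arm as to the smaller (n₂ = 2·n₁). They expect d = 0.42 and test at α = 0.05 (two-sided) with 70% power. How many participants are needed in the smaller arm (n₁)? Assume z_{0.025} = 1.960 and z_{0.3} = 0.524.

With allocation ratio k = n₂/n₁ = 2, Var(x̄₁−x̄₂) = σ²(1/n₁ + 1/(k·n₁)) = σ²·(k+1)/(k·n₁).
So n₁ = (1 + 1/k)·((z_{α/2} + z_β)/d)² = 1.500 × (2.484/0.42)².
n₁ = 1.500 × 34.98 = 52.5.
Round up: n₁ = 53, giving n₂ = 2 × 53 = 106.

n₁ = 53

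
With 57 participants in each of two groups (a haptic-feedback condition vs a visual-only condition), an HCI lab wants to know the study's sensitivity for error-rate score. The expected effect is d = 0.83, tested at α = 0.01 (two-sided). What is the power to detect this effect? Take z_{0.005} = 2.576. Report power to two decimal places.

power ≈ 0.97

For two equal groups, power = Φ(d·√(n/2) − z_{α/2}).
d·√(n/2) = 0.83 × √(57/2) = 0.83 × 5.339 = 4.431.
z_β = 4.431 − 2.576 = 1.855.
Power = Φ(1.855) = 0.968.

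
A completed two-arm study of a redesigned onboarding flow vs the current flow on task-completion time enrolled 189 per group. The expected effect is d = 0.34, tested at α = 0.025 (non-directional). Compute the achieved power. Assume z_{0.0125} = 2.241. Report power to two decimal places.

For two equal groups, power = Φ(d·√(n/2) − z_{α/2}).
d·√(n/2) = 0.34 × √(189/2) = 0.34 × 9.721 = 3.305.
z_β = 3.305 − 2.241 = 1.064.
Power = Φ(1.064) = 0.856.

power ≈ 0.86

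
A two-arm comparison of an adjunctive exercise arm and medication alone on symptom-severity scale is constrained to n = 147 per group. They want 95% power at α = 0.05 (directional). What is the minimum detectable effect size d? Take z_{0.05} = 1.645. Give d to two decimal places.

d_min ≈ 0.38

For two independent groups of n = 147 each: d_min = (z_{α} + z_β)·√(2/n).
z-sum = 1.645 + 1.645 = 3.290.
d_min = 3.290 × √(2/147) = 3.290 × 0.1166 = 0.384.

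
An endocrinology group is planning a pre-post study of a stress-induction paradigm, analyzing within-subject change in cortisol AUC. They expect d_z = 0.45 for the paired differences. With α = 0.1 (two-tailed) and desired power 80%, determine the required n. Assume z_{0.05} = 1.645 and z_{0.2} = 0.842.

n = 31 pairs

For a paired (one-sample on differences) test: n = ((z_{α/2} + z_β) / d)².
z_{α/2} + z_β = 1.645 + 0.842 = 2.487.
n = (2.487 / 0.45)² = 5.527² = 30.54.
Round up.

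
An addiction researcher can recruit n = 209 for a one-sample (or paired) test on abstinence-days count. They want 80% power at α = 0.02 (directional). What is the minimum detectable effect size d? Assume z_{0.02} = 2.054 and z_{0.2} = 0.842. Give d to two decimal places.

For a single sample (or paired design) of n = 209: d_min = (z_{α} + z_β)/√n.
z-sum = 2.054 + 0.842 = 2.896.
d_min = 2.896 / √209 = 2.896 / 14.457 = 0.200.

d_min ≈ 0.20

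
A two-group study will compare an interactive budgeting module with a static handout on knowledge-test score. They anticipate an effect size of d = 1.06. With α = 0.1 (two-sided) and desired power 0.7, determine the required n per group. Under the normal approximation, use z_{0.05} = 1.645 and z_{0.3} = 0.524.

For two independent groups with equal n: n = 2·((z_{α/2} + z_β) / d)².
z_{α/2} + z_β = 1.645 + 0.524 = 2.169.
n = 2 × (2.169 / 1.06)² = 2 × 2.046² = 2 × 4.19 = 8.4.
Round up to the next whole participant.

n = 9 per group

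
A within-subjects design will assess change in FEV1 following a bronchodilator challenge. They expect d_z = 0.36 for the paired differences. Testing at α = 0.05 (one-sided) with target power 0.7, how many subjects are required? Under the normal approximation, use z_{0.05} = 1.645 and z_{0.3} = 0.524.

n = 37 pairs

For a paired (one-sample on differences) test: n = ((z_{α} + z_β) / d)².
z_{α} + z_β = 1.645 + 0.524 = 2.169.
n = (2.169 / 0.36)² = 6.025² = 36.30.
Round up.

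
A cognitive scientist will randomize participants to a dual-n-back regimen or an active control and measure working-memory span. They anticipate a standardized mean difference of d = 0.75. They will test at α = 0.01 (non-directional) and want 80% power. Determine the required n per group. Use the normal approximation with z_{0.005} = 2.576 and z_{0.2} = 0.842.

n = 42 per group

For two independent groups with equal n: n = 2·((z_{α/2} + z_β) / d)².
z_{α/2} + z_β = 2.576 + 0.842 = 3.418.
n = 2 × (3.418 / 0.75)² = 2 × 4.557² = 2 × 20.77 = 41.5.
Round up to the next whole participant.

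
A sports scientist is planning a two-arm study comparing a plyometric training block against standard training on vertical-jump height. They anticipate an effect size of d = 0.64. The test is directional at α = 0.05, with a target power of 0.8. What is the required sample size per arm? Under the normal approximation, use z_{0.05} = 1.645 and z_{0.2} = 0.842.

For two independent groups with equal n: n = 2·((z_{α} + z_β) / d)².
z_{α} + z_β = 1.645 + 0.842 = 2.487.
n = 2 × (2.487 / 0.64)² = 2 × 3.886² = 2 × 15.10 = 30.2.
Round up to the next whole participant.

n = 31 per group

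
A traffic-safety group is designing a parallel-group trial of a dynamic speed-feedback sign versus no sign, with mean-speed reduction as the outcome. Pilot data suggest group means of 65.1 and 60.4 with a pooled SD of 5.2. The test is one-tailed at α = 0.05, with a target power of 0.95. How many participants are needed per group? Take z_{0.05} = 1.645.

Cohen's d = |M₁ − M₂| / SD_pooled = |65.1 − 60.4| / 5.2 = 4.7 / 5.2 = 0.904.
For two independent groups with equal n: n = 2·((z_{α} + z_β) / d)².
z_{α} + z_β = 1.645 + 1.645 = 3.290.
n = 2 × (3.290 / 0.904)² = 2 × 3.639² = 2 × 13.25 = 26.5.
Round up to the next whole participant.

n = 27 per group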